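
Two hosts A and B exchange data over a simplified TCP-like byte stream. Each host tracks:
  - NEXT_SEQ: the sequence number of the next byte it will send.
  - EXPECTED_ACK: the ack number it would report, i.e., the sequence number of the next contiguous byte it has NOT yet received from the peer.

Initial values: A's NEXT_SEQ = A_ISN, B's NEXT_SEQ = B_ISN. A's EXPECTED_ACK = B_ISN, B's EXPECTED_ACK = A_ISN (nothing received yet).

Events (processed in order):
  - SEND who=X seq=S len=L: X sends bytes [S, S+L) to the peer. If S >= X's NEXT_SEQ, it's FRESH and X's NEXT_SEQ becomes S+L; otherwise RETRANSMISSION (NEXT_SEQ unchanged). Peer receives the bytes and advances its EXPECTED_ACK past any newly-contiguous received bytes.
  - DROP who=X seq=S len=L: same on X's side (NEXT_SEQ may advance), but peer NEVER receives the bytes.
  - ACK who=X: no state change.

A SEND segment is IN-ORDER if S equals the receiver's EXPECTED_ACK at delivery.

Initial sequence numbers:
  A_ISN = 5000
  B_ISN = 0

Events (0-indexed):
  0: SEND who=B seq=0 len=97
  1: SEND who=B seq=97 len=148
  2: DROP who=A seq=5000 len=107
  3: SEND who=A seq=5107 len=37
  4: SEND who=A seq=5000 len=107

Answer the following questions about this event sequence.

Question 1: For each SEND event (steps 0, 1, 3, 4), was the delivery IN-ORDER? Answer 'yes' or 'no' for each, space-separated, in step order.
Step 0: SEND seq=0 -> in-order
Step 1: SEND seq=97 -> in-order
Step 3: SEND seq=5107 -> out-of-order
Step 4: SEND seq=5000 -> in-order

Answer: yes yes no yes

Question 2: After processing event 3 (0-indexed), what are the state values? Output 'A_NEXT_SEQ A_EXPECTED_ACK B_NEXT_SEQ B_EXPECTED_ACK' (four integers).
After event 0: A_seq=5000 A_ack=97 B_seq=97 B_ack=5000
After event 1: A_seq=5000 A_ack=245 B_seq=245 B_ack=5000
After event 2: A_seq=5107 A_ack=245 B_seq=245 B_ack=5000
After event 3: A_seq=5144 A_ack=245 B_seq=245 B_ack=5000

5144 245 245 5000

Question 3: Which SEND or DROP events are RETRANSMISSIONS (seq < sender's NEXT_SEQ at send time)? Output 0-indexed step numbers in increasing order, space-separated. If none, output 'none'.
Answer: 4

Derivation:
Step 0: SEND seq=0 -> fresh
Step 1: SEND seq=97 -> fresh
Step 2: DROP seq=5000 -> fresh
Step 3: SEND seq=5107 -> fresh
Step 4: SEND seq=5000 -> retransmit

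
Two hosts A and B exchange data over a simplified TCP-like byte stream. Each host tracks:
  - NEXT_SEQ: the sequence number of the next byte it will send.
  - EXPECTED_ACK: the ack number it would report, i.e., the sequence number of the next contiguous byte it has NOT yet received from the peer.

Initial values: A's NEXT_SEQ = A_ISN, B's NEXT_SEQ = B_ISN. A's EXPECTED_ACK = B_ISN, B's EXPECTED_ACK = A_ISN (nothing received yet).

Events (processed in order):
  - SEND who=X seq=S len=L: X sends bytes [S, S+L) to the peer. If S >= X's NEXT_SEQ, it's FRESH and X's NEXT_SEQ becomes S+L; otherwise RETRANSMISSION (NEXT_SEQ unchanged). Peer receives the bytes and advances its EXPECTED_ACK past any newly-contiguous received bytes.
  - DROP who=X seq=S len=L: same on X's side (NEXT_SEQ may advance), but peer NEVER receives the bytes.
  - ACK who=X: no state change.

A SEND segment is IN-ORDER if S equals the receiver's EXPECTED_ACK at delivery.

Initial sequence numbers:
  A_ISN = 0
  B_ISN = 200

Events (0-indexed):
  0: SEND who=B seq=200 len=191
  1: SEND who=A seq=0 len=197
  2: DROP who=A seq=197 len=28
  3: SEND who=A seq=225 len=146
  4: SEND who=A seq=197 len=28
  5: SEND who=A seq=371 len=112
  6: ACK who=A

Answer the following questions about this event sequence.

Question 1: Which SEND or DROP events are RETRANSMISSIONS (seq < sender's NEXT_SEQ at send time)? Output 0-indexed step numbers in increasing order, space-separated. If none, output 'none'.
Answer: 4

Derivation:
Step 0: SEND seq=200 -> fresh
Step 1: SEND seq=0 -> fresh
Step 2: DROP seq=197 -> fresh
Step 3: SEND seq=225 -> fresh
Step 4: SEND seq=197 -> retransmit
Step 5: SEND seq=371 -> fresh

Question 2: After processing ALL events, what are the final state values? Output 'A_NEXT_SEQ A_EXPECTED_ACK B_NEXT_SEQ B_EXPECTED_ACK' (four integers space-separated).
Answer: 483 391 391 483

Derivation:
After event 0: A_seq=0 A_ack=391 B_seq=391 B_ack=0
After event 1: A_seq=197 A_ack=391 B_seq=391 B_ack=197
After event 2: A_seq=225 A_ack=391 B_seq=391 B_ack=197
After event 3: A_seq=371 A_ack=391 B_seq=391 B_ack=197
After event 4: A_seq=371 A_ack=391 B_seq=391 B_ack=371
After event 5: A_seq=483 A_ack=391 B_seq=391 B_ack=483
After event 6: A_seq=483 A_ack=391 B_seq=391 B_ack=483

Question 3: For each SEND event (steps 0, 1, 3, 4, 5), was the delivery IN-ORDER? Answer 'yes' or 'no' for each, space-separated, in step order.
Answer: yes yes no yes yes

Derivation:
Step 0: SEND seq=200 -> in-order
Step 1: SEND seq=0 -> in-order
Step 3: SEND seq=225 -> out-of-order
Step 4: SEND seq=197 -> in-order
Step 5: SEND seq=371 -> in-order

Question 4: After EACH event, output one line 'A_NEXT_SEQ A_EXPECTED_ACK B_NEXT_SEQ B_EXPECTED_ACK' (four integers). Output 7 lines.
0 391 391 0
197 391 391 197
225 391 391 197
371 391 391 197
371 391 391 371
483 391 391 483
483 391 391 483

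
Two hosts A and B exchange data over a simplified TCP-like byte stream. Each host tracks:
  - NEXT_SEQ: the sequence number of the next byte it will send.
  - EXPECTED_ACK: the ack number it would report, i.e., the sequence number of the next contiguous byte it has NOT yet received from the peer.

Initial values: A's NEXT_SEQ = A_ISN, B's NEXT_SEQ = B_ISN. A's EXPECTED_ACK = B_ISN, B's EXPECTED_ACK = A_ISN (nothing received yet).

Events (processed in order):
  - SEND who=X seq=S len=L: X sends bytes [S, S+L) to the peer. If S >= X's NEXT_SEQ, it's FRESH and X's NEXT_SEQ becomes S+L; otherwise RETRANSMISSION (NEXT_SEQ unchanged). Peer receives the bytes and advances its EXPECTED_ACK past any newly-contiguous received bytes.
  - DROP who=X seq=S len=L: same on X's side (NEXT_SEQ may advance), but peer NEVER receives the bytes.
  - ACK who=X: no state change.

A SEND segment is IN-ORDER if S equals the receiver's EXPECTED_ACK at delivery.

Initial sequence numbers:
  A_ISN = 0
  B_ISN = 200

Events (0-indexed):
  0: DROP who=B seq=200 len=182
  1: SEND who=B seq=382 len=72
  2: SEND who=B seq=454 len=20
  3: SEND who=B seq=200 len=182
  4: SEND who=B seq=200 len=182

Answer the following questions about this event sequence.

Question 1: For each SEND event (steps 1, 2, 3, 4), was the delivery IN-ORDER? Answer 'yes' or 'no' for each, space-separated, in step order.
Answer: no no yes no

Derivation:
Step 1: SEND seq=382 -> out-of-order
Step 2: SEND seq=454 -> out-of-order
Step 3: SEND seq=200 -> in-order
Step 4: SEND seq=200 -> out-of-order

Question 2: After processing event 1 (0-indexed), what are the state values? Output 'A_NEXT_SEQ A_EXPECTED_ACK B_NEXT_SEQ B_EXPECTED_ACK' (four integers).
After event 0: A_seq=0 A_ack=200 B_seq=382 B_ack=0
After event 1: A_seq=0 A_ack=200 B_seq=454 B_ack=0

0 200 454 0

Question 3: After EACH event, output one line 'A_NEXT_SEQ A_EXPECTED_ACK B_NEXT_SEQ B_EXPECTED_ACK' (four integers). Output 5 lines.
0 200 382 0
0 200 454 0
0 200 474 0
0 474 474 0
0 474 474 0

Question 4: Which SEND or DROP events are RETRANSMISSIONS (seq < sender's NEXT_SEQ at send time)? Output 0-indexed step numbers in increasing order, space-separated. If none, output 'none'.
Answer: 3 4

Derivation:
Step 0: DROP seq=200 -> fresh
Step 1: SEND seq=382 -> fresh
Step 2: SEND seq=454 -> fresh
Step 3: SEND seq=200 -> retransmit
Step 4: SEND seq=200 -> retransmit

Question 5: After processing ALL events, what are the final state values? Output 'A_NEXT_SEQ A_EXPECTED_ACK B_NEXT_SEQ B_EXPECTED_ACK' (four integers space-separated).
Answer: 0 474 474 0

Derivation:
After event 0: A_seq=0 A_ack=200 B_seq=382 B_ack=0
After event 1: A_seq=0 A_ack=200 B_seq=454 B_ack=0
After event 2: A_seq=0 A_ack=200 B_seq=474 B_ack=0
After event 3: A_seq=0 A_ack=474 B_seq=474 B_ack=0
After event 4: A_seq=0 A_ack=474 B_seq=474 B_ack=0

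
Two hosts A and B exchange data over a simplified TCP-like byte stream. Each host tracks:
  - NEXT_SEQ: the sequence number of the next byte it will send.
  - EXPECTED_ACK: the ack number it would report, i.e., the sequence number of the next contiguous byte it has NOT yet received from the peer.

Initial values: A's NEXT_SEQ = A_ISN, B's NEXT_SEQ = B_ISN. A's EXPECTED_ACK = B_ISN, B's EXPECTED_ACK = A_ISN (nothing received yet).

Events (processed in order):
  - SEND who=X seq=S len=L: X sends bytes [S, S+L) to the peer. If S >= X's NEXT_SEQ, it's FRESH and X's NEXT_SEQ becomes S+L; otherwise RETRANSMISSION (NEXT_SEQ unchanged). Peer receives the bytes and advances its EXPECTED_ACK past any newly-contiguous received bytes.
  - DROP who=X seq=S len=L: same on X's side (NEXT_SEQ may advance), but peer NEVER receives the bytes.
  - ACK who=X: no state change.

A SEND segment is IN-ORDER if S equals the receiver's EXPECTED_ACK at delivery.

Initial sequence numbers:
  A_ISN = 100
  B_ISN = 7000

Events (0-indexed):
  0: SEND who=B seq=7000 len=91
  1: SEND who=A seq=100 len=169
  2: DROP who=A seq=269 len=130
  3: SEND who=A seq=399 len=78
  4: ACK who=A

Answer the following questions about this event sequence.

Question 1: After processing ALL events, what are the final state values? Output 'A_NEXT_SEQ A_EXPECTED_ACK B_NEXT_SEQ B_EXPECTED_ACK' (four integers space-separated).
After event 0: A_seq=100 A_ack=7091 B_seq=7091 B_ack=100
After event 1: A_seq=269 A_ack=7091 B_seq=7091 B_ack=269
After event 2: A_seq=399 A_ack=7091 B_seq=7091 B_ack=269
After event 3: A_seq=477 A_ack=7091 B_seq=7091 B_ack=269
After event 4: A_seq=477 A_ack=7091 B_seq=7091 B_ack=269

Answer: 477 7091 7091 269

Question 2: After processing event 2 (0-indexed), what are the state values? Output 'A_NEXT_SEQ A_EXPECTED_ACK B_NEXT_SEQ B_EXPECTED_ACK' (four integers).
After event 0: A_seq=100 A_ack=7091 B_seq=7091 B_ack=100
After event 1: A_seq=269 A_ack=7091 B_seq=7091 B_ack=269
After event 2: A_seq=399 A_ack=7091 B_seq=7091 B_ack=269

399 7091 7091 269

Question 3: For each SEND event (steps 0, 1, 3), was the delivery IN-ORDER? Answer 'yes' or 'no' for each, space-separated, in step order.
Answer: yes yes no

Derivation:
Step 0: SEND seq=7000 -> in-order
Step 1: SEND seq=100 -> in-order
Step 3: SEND seq=399 -> out-of-order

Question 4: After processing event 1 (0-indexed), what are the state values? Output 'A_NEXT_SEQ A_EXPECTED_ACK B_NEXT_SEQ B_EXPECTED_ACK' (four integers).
After event 0: A_seq=100 A_ack=7091 B_seq=7091 B_ack=100
After event 1: A_seq=269 A_ack=7091 B_seq=7091 B_ack=269

269 7091 7091 269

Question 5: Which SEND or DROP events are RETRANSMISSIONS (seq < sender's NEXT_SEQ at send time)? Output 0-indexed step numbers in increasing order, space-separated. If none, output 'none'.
Answer: none

Derivation:
Step 0: SEND seq=7000 -> fresh
Step 1: SEND seq=100 -> fresh
Step 2: DROP seq=269 -> fresh
Step 3: SEND seq=399 -> fresh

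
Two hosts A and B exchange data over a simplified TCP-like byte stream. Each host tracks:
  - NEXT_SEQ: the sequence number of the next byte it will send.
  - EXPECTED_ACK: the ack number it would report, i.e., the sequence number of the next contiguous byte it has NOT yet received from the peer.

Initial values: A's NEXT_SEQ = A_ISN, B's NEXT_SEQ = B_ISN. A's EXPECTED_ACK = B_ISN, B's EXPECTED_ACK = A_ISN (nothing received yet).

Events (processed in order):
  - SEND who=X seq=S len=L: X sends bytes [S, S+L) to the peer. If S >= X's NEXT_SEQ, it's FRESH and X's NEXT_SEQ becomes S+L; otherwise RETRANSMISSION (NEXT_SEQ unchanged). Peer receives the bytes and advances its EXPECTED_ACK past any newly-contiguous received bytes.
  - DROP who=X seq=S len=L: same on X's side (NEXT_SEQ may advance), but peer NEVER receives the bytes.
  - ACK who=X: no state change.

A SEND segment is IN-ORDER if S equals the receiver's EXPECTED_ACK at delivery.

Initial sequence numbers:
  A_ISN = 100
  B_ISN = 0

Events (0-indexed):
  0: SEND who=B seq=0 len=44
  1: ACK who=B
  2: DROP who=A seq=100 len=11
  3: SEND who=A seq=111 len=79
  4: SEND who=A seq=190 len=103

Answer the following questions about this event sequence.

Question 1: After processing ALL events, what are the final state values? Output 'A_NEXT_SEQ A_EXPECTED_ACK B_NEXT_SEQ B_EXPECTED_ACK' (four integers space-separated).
After event 0: A_seq=100 A_ack=44 B_seq=44 B_ack=100
After event 1: A_seq=100 A_ack=44 B_seq=44 B_ack=100
After event 2: A_seq=111 A_ack=44 B_seq=44 B_ack=100
After event 3: A_seq=190 A_ack=44 B_seq=44 B_ack=100
After event 4: A_seq=293 A_ack=44 B_seq=44 B_ack=100

Answer: 293 44 44 100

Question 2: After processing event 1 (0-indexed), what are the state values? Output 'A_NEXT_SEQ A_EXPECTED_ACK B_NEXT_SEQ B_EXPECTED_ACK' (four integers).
After event 0: A_seq=100 A_ack=44 B_seq=44 B_ack=100
After event 1: A_seq=100 A_ack=44 B_seq=44 B_ack=100

100 44 44 100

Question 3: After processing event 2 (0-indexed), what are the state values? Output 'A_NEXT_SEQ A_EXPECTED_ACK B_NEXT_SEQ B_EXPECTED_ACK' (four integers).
After event 0: A_seq=100 A_ack=44 B_seq=44 B_ack=100
After event 1: A_seq=100 A_ack=44 B_seq=44 B_ack=100
After event 2: A_seq=111 A_ack=44 B_seq=44 B_ack=100

111 44 44 100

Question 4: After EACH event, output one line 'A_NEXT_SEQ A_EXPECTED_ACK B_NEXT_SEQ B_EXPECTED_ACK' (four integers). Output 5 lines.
100 44 44 100
100 44 44 100
111 44 44 100
190 44 44 100
293 44 44 100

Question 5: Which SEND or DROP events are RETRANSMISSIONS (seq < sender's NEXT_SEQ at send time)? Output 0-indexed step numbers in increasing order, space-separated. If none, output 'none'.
Answer: none

Derivation:
Step 0: SEND seq=0 -> fresh
Step 2: DROP seq=100 -> fresh
Step 3: SEND seq=111 -> fresh
Step 4: SEND seq=190 -> fresh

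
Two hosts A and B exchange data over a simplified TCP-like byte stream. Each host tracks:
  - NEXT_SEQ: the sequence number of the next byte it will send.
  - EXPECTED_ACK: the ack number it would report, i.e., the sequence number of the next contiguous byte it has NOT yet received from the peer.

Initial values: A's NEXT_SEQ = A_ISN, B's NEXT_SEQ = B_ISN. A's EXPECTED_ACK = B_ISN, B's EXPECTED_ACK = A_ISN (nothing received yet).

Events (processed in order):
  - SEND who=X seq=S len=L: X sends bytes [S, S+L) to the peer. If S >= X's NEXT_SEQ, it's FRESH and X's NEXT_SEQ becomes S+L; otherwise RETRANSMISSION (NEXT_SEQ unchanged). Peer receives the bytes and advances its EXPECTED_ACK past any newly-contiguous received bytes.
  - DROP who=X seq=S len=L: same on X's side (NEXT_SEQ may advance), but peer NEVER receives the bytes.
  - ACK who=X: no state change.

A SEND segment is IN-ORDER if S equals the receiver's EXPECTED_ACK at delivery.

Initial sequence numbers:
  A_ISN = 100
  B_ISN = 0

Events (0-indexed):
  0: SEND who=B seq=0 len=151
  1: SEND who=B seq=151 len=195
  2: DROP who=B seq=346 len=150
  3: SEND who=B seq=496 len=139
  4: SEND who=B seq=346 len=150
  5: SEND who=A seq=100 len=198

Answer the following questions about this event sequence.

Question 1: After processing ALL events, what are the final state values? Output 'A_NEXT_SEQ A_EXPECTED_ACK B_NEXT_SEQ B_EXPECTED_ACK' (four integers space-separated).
After event 0: A_seq=100 A_ack=151 B_seq=151 B_ack=100
After event 1: A_seq=100 A_ack=346 B_seq=346 B_ack=100
After event 2: A_seq=100 A_ack=346 B_seq=496 B_ack=100
After event 3: A_seq=100 A_ack=346 B_seq=635 B_ack=100
After event 4: A_seq=100 A_ack=635 B_seq=635 B_ack=100
After event 5: A_seq=298 A_ack=635 B_seq=635 B_ack=298

Answer: 298 635 635 298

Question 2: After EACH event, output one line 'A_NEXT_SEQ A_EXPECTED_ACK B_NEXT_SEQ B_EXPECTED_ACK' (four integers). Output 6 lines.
100 151 151 100
100 346 346 100
100 346 496 100
100 346 635 100
100 635 635 100
298 635 635 298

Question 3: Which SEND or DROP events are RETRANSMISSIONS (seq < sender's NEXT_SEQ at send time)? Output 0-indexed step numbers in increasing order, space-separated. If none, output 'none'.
Step 0: SEND seq=0 -> fresh
Step 1: SEND seq=151 -> fresh
Step 2: DROP seq=346 -> fresh
Step 3: SEND seq=496 -> fresh
Step 4: SEND seq=346 -> retransmit
Step 5: SEND seq=100 -> fresh

Answer: 4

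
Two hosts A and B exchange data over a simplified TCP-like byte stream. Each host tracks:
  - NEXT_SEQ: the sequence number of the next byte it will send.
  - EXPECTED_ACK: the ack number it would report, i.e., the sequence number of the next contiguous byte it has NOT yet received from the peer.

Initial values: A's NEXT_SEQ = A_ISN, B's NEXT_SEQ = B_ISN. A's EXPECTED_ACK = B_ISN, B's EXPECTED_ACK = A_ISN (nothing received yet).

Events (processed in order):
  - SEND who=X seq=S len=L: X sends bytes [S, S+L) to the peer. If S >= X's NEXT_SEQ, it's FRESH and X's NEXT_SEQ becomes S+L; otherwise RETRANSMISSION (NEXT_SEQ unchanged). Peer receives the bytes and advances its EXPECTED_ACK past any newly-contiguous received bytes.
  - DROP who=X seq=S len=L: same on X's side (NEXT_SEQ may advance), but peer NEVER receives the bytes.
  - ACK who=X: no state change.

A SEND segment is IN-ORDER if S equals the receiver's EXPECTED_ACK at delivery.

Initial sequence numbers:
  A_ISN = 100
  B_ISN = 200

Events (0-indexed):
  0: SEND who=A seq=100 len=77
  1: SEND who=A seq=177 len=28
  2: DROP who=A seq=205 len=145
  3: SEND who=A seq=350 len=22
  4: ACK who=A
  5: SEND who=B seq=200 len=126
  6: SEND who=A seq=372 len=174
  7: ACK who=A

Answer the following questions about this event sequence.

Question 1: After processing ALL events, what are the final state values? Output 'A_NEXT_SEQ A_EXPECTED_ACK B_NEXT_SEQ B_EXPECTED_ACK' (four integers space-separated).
Answer: 546 326 326 205

Derivation:
After event 0: A_seq=177 A_ack=200 B_seq=200 B_ack=177
After event 1: A_seq=205 A_ack=200 B_seq=200 B_ack=205
After event 2: A_seq=350 A_ack=200 B_seq=200 B_ack=205
After event 3: A_seq=372 A_ack=200 B_seq=200 B_ack=205
After event 4: A_seq=372 A_ack=200 B_seq=200 B_ack=205
After event 5: A_seq=372 A_ack=326 B_seq=326 B_ack=205
After event 6: A_seq=546 A_ack=326 B_seq=326 B_ack=205
After event 7: A_seq=546 A_ack=326 B_seq=326 B_ack=205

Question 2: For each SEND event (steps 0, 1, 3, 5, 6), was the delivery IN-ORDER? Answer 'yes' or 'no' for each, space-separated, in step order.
Step 0: SEND seq=100 -> in-order
Step 1: SEND seq=177 -> in-order
Step 3: SEND seq=350 -> out-of-order
Step 5: SEND seq=200 -> in-order
Step 6: SEND seq=372 -> out-of-order

Answer: yes yes no yes no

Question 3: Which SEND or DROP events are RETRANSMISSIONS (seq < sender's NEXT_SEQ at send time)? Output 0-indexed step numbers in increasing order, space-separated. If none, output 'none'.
Answer: none

Derivation:
Step 0: SEND seq=100 -> fresh
Step 1: SEND seq=177 -> fresh
Step 2: DROP seq=205 -> fresh
Step 3: SEND seq=350 -> fresh
Step 5: SEND seq=200 -> fresh
Step 6: SEND seq=372 -> fresh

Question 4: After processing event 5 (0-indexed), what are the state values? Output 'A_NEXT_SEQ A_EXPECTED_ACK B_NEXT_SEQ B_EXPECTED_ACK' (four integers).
After event 0: A_seq=177 A_ack=200 B_seq=200 B_ack=177
After event 1: A_seq=205 A_ack=200 B_seq=200 B_ack=205
After event 2: A_seq=350 A_ack=200 B_seq=200 B_ack=205
After event 3: A_seq=372 A_ack=200 B_seq=200 B_ack=205
After event 4: A_seq=372 A_ack=200 B_seq=200 B_ack=205
After event 5: A_seq=372 A_ack=326 B_seq=326 B_ack=205

372 326 326 205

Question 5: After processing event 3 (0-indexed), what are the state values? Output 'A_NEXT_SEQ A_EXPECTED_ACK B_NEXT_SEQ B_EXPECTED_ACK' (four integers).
After event 0: A_seq=177 A_ack=200 B_seq=200 B_ack=177
After event 1: A_seq=205 A_ack=200 B_seq=200 B_ack=205
After event 2: A_seq=350 A_ack=200 B_seq=200 B_ack=205
After event 3: A_seq=372 A_ack=200 B_seq=200 B_ack=205

372 200 200 205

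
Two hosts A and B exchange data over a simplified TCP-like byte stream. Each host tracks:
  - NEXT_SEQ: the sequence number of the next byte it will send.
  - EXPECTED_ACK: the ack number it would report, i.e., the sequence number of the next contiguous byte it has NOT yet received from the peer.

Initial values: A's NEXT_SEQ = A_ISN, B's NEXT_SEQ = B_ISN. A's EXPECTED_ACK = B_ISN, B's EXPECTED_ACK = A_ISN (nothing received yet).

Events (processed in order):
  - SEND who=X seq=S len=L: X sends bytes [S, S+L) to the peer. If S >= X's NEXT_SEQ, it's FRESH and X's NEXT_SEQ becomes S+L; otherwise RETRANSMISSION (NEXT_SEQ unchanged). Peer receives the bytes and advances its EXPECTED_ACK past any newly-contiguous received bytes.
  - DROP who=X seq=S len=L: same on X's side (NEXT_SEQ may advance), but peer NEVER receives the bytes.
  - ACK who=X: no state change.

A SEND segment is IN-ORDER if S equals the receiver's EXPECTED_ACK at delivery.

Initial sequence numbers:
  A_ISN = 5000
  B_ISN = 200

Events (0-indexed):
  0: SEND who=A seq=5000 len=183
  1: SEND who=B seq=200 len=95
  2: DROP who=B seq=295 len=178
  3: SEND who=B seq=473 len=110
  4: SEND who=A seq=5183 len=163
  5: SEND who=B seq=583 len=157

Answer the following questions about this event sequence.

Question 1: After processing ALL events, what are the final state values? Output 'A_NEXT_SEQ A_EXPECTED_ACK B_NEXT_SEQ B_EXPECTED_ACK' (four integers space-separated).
After event 0: A_seq=5183 A_ack=200 B_seq=200 B_ack=5183
After event 1: A_seq=5183 A_ack=295 B_seq=295 B_ack=5183
After event 2: A_seq=5183 A_ack=295 B_seq=473 B_ack=5183
After event 3: A_seq=5183 A_ack=295 B_seq=583 B_ack=5183
After event 4: A_seq=5346 A_ack=295 B_seq=583 B_ack=5346
After event 5: A_seq=5346 A_ack=295 B_seq=740 B_ack=5346

Answer: 5346 295 740 5346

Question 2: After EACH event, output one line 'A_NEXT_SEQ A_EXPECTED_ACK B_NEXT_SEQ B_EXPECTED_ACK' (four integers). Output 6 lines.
5183 200 200 5183
5183 295 295 5183
5183 295 473 5183
5183 295 583 5183
5346 295 583 5346
5346 295 740 5346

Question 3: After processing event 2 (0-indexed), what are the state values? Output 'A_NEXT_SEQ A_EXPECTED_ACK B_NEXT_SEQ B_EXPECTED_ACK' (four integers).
After event 0: A_seq=5183 A_ack=200 B_seq=200 B_ack=5183
After event 1: A_seq=5183 A_ack=295 B_seq=295 B_ack=5183
After event 2: A_seq=5183 A_ack=295 B_seq=473 B_ack=5183

5183 295 473 5183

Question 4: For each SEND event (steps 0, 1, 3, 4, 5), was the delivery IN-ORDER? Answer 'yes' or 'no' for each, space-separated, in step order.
Step 0: SEND seq=5000 -> in-order
Step 1: SEND seq=200 -> in-order
Step 3: SEND seq=473 -> out-of-order
Step 4: SEND seq=5183 -> in-order
Step 5: SEND seq=583 -> out-of-order

Answer: yes yes no yes no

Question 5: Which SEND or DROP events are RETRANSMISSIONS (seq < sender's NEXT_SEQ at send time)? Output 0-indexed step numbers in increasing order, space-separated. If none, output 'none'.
Step 0: SEND seq=5000 -> fresh
Step 1: SEND seq=200 -> fresh
Step 2: DROP seq=295 -> fresh
Step 3: SEND seq=473 -> fresh
Step 4: SEND seq=5183 -> fresh
Step 5: SEND seq=583 -> fresh

Answer: none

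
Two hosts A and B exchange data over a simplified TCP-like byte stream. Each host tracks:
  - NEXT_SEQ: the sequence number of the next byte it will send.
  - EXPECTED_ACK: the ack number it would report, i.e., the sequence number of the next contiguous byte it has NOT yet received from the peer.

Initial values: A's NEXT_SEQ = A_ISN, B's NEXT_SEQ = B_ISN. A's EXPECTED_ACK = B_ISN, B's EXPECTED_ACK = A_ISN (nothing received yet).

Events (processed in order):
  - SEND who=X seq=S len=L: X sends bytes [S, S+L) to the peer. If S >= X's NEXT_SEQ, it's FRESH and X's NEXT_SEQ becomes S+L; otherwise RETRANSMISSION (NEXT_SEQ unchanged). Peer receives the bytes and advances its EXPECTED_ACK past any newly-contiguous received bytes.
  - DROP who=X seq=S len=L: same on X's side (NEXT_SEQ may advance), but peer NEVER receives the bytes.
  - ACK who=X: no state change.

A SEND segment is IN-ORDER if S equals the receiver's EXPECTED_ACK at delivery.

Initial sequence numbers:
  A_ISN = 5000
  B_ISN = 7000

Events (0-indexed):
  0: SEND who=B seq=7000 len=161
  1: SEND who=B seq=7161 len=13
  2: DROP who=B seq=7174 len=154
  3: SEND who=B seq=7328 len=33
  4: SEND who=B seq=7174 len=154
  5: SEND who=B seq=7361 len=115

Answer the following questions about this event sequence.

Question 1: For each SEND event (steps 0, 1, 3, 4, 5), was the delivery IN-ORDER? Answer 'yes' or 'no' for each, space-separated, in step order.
Step 0: SEND seq=7000 -> in-order
Step 1: SEND seq=7161 -> in-order
Step 3: SEND seq=7328 -> out-of-order
Step 4: SEND seq=7174 -> in-order
Step 5: SEND seq=7361 -> in-order

Answer: yes yes no yes yes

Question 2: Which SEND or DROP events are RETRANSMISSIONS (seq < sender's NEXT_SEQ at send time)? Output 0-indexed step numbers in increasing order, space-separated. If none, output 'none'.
Step 0: SEND seq=7000 -> fresh
Step 1: SEND seq=7161 -> fresh
Step 2: DROP seq=7174 -> fresh
Step 3: SEND seq=7328 -> fresh
Step 4: SEND seq=7174 -> retransmit
Step 5: SEND seq=7361 -> fresh

Answer: 4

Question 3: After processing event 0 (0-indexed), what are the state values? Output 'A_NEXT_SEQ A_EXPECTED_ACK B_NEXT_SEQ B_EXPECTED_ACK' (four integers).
After event 0: A_seq=5000 A_ack=7161 B_seq=7161 B_ack=5000

5000 7161 7161 5000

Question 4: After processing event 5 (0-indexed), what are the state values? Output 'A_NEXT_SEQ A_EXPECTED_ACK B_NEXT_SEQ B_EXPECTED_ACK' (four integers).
After event 0: A_seq=5000 A_ack=7161 B_seq=7161 B_ack=5000
After event 1: A_seq=5000 A_ack=7174 B_seq=7174 B_ack=5000
After event 2: A_seq=5000 A_ack=7174 B_seq=7328 B_ack=5000
After event 3: A_seq=5000 A_ack=7174 B_seq=7361 B_ack=5000
After event 4: A_seq=5000 A_ack=7361 B_seq=7361 B_ack=5000
After event 5: A_seq=5000 A_ack=7476 B_seq=7476 B_ack=5000

5000 7476 7476 5000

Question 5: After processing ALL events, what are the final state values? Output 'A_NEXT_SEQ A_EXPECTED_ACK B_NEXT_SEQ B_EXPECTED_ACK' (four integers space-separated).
Answer: 5000 7476 7476 5000

Derivation:
After event 0: A_seq=5000 A_ack=7161 B_seq=7161 B_ack=5000
After event 1: A_seq=5000 A_ack=7174 B_seq=7174 B_ack=5000
After event 2: A_seq=5000 A_ack=7174 B_seq=7328 B_ack=5000
After event 3: A_seq=5000 A_ack=7174 B_seq=7361 B_ack=5000
After event 4: A_seq=5000 A_ack=7361 B_seq=7361 B_ack=5000
After event 5: A_seq=5000 A_ack=7476 B_seq=7476 B_ack=5000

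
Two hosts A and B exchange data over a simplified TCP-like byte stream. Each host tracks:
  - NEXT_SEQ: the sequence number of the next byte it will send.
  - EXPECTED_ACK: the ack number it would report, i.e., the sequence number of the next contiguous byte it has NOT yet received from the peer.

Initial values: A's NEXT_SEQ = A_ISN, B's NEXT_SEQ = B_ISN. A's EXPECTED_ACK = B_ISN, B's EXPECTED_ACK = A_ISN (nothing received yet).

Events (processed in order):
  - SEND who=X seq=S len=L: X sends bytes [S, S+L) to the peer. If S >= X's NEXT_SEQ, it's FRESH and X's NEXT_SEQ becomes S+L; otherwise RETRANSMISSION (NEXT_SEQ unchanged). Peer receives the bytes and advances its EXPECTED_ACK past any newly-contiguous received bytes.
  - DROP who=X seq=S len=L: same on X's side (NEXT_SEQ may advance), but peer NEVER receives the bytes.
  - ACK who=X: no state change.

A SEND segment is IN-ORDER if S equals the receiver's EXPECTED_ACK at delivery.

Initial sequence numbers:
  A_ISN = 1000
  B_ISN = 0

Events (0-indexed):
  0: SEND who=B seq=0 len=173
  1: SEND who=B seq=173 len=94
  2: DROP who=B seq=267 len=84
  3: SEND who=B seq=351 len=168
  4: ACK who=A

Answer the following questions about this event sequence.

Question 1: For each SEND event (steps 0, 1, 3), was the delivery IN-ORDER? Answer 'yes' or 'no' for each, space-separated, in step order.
Step 0: SEND seq=0 -> in-order
Step 1: SEND seq=173 -> in-order
Step 3: SEND seq=351 -> out-of-order

Answer: yes yes no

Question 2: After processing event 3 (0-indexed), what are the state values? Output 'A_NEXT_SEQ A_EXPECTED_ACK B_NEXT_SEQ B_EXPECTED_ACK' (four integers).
After event 0: A_seq=1000 A_ack=173 B_seq=173 B_ack=1000
After event 1: A_seq=1000 A_ack=267 B_seq=267 B_ack=1000
After event 2: A_seq=1000 A_ack=267 B_seq=351 B_ack=1000
After event 3: A_seq=1000 A_ack=267 B_seq=519 B_ack=1000

1000 267 519 1000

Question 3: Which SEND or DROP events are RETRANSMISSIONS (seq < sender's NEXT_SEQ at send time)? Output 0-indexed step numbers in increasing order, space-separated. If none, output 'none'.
Step 0: SEND seq=0 -> fresh
Step 1: SEND seq=173 -> fresh
Step 2: DROP seq=267 -> fresh
Step 3: SEND seq=351 -> fresh

Answer: none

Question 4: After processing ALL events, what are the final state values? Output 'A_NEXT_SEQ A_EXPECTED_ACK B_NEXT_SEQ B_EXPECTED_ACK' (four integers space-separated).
After event 0: A_seq=1000 A_ack=173 B_seq=173 B_ack=1000
After event 1: A_seq=1000 A_ack=267 B_seq=267 B_ack=1000
After event 2: A_seq=1000 A_ack=267 B_seq=351 B_ack=1000
After event 3: A_seq=1000 A_ack=267 B_seq=519 B_ack=1000
After event 4: A_seq=1000 A_ack=267 B_seq=519 B_ack=1000

Answer: 1000 267 519 1000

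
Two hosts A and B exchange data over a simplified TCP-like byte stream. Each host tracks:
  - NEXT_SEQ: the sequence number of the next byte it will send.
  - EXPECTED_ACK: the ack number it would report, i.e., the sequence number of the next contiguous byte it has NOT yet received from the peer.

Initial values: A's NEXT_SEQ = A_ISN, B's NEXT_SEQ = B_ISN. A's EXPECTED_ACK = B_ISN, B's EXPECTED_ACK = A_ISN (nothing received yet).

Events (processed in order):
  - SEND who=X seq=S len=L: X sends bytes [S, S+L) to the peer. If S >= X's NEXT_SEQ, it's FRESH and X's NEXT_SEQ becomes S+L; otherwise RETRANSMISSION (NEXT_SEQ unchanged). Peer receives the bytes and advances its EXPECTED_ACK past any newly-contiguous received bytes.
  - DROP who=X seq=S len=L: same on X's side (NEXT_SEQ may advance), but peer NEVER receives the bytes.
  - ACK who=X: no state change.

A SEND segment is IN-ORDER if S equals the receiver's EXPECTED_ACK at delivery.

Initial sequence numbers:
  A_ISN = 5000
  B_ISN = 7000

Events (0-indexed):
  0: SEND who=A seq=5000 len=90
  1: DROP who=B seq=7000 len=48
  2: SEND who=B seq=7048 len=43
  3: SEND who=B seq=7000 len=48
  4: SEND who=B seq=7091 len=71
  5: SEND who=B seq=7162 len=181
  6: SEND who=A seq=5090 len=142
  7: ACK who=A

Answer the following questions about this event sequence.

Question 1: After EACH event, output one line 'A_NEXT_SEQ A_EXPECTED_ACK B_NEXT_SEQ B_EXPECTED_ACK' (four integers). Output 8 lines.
5090 7000 7000 5090
5090 7000 7048 5090
5090 7000 7091 5090
5090 7091 7091 5090
5090 7162 7162 5090
5090 7343 7343 5090
5232 7343 7343 5232
5232 7343 7343 5232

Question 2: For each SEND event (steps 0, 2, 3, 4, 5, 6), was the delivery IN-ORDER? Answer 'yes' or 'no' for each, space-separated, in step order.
Step 0: SEND seq=5000 -> in-order
Step 2: SEND seq=7048 -> out-of-order
Step 3: SEND seq=7000 -> in-order
Step 4: SEND seq=7091 -> in-order
Step 5: SEND seq=7162 -> in-order
Step 6: SEND seq=5090 -> in-order

Answer: yes no yes yes yes yes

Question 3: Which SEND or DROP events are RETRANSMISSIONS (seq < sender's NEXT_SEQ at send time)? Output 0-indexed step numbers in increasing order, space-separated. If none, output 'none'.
Step 0: SEND seq=5000 -> fresh
Step 1: DROP seq=7000 -> fresh
Step 2: SEND seq=7048 -> fresh
Step 3: SEND seq=7000 -> retransmit
Step 4: SEND seq=7091 -> fresh
Step 5: SEND seq=7162 -> fresh
Step 6: SEND seq=5090 -> fresh

Answer: 3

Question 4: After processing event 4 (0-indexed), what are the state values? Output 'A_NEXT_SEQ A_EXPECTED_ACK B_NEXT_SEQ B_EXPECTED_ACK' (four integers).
After event 0: A_seq=5090 A_ack=7000 B_seq=7000 B_ack=5090
After event 1: A_seq=5090 A_ack=7000 B_seq=7048 B_ack=5090
After event 2: A_seq=5090 A_ack=7000 B_seq=7091 B_ack=5090
After event 3: A_seq=5090 A_ack=7091 B_seq=7091 B_ack=5090
After event 4: A_seq=5090 A_ack=7162 B_seq=7162 B_ack=5090

5090 7162 7162 5090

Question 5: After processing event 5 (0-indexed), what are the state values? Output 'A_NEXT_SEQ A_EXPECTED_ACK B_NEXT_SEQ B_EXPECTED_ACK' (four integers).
After event 0: A_seq=5090 A_ack=7000 B_seq=7000 B_ack=5090
After event 1: A_seq=5090 A_ack=7000 B_seq=7048 B_ack=5090
After event 2: A_seq=5090 A_ack=7000 B_seq=7091 B_ack=5090
After event 3: A_seq=5090 A_ack=7091 B_seq=7091 B_ack=5090
After event 4: A_seq=5090 A_ack=7162 B_seq=7162 B_ack=5090
After event 5: A_seq=5090 A_ack=7343 B_seq=7343 B_ack=5090

5090 7343 7343 5090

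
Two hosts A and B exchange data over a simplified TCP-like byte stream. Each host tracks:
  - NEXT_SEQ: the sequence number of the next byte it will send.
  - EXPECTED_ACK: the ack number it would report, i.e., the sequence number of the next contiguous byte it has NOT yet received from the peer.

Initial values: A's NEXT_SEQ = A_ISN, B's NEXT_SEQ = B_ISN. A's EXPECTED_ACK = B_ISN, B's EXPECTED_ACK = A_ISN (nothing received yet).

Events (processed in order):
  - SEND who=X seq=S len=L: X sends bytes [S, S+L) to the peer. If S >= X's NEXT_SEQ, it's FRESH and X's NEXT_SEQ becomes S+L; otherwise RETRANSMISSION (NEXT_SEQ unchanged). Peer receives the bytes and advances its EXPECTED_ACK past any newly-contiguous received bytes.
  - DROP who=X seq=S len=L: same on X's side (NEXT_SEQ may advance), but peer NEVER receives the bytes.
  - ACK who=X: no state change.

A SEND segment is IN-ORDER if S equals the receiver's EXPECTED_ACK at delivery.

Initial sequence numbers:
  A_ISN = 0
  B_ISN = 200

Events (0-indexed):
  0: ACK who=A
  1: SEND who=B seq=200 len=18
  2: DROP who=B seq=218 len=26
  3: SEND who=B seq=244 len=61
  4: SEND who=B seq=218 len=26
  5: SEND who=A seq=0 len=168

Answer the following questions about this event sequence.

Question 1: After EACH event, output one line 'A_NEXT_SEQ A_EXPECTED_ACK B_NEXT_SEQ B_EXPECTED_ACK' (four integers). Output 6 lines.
0 200 200 0
0 218 218 0
0 218 244 0
0 218 305 0
0 305 305 0
168 305 305 168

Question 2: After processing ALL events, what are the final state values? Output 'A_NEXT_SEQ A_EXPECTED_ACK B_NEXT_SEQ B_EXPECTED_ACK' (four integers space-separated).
After event 0: A_seq=0 A_ack=200 B_seq=200 B_ack=0
After event 1: A_seq=0 A_ack=218 B_seq=218 B_ack=0
After event 2: A_seq=0 A_ack=218 B_seq=244 B_ack=0
After event 3: A_seq=0 A_ack=218 B_seq=305 B_ack=0
After event 4: A_seq=0 A_ack=305 B_seq=305 B_ack=0
After event 5: A_seq=168 A_ack=305 B_seq=305 B_ack=168

Answer: 168 305 305 168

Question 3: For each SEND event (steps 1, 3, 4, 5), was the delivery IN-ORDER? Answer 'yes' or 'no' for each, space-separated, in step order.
Step 1: SEND seq=200 -> in-order
Step 3: SEND seq=244 -> out-of-order
Step 4: SEND seq=218 -> in-order
Step 5: SEND seq=0 -> in-order

Answer: yes no yes yes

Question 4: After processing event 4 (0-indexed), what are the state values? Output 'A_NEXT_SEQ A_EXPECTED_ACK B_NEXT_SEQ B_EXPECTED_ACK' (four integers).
After event 0: A_seq=0 A_ack=200 B_seq=200 B_ack=0
After event 1: A_seq=0 A_ack=218 B_seq=218 B_ack=0
After event 2: A_seq=0 A_ack=218 B_seq=244 B_ack=0
After event 3: A_seq=0 A_ack=218 B_seq=305 B_ack=0
After event 4: A_seq=0 A_ack=305 B_seq=305 B_ack=0

0 305 305 0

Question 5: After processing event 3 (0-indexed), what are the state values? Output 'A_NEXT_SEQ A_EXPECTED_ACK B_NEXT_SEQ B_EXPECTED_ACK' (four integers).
After event 0: A_seq=0 A_ack=200 B_seq=200 B_ack=0
After event 1: A_seq=0 A_ack=218 B_seq=218 B_ack=0
After event 2: A_seq=0 A_ack=218 B_seq=244 B_ack=0
After event 3: A_seq=0 A_ack=218 B_seq=305 B_ack=0

0 218 305 0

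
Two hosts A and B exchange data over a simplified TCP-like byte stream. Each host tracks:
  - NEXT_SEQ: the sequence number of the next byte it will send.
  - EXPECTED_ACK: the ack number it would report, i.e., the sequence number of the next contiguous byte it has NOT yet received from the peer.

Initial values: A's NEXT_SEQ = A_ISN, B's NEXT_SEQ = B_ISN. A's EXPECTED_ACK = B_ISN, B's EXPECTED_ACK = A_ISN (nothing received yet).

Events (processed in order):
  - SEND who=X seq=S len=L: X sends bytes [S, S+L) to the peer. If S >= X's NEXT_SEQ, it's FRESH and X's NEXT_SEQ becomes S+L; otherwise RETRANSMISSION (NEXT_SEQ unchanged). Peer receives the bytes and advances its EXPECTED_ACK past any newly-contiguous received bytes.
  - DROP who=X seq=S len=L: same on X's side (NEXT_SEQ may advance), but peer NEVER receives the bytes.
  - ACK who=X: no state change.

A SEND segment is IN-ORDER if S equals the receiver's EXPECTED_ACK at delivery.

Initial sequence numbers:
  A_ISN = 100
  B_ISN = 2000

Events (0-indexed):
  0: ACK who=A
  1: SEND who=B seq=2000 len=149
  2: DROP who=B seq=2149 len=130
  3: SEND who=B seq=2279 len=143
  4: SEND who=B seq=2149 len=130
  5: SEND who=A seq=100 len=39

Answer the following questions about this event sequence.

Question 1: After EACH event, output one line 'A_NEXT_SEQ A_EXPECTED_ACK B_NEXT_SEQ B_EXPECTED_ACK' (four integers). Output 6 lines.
100 2000 2000 100
100 2149 2149 100
100 2149 2279 100
100 2149 2422 100
100 2422 2422 100
139 2422 2422 139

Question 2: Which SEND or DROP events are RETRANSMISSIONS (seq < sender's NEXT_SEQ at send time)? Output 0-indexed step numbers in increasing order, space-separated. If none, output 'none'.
Step 1: SEND seq=2000 -> fresh
Step 2: DROP seq=2149 -> fresh
Step 3: SEND seq=2279 -> fresh
Step 4: SEND seq=2149 -> retransmit
Step 5: SEND seq=100 -> fresh

Answer: 4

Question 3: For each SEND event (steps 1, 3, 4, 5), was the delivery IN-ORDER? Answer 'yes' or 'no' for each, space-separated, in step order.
Answer: yes no yes yes

Derivation:
Step 1: SEND seq=2000 -> in-order
Step 3: SEND seq=2279 -> out-of-order
Step 4: SEND seq=2149 -> in-order
Step 5: SEND seq=100 -> in-order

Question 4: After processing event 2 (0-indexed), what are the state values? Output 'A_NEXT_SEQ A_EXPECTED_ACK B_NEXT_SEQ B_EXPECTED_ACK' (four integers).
After event 0: A_seq=100 A_ack=2000 B_seq=2000 B_ack=100
After event 1: A_seq=100 A_ack=2149 B_seq=2149 B_ack=100
After event 2: A_seq=100 A_ack=2149 B_seq=2279 B_ack=100

100 2149 2279 100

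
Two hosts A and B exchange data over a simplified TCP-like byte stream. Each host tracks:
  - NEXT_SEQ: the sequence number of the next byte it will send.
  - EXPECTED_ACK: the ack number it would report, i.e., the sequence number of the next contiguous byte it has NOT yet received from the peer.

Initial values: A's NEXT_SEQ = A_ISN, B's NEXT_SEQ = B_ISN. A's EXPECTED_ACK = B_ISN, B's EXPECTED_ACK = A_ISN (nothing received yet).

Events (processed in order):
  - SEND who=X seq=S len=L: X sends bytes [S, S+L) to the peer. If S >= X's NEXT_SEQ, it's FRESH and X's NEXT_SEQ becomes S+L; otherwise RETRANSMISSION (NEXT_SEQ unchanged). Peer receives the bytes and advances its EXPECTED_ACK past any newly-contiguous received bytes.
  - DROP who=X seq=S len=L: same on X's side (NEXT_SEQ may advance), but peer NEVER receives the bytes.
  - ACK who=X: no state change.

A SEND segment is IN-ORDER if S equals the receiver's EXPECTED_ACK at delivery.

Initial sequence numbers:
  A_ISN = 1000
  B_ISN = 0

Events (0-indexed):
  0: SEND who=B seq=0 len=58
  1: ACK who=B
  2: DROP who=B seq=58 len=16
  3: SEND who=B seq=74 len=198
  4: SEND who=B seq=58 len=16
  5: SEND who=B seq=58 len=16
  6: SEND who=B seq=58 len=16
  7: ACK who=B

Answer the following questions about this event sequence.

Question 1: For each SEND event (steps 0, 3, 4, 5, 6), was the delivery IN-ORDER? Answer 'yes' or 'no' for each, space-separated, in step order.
Step 0: SEND seq=0 -> in-order
Step 3: SEND seq=74 -> out-of-order
Step 4: SEND seq=58 -> in-order
Step 5: SEND seq=58 -> out-of-order
Step 6: SEND seq=58 -> out-of-order

Answer: yes no yes no no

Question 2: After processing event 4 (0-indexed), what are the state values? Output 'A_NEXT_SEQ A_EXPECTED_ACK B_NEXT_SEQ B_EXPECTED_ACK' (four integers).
After event 0: A_seq=1000 A_ack=58 B_seq=58 B_ack=1000
After event 1: A_seq=1000 A_ack=58 B_seq=58 B_ack=1000
After event 2: A_seq=1000 A_ack=58 B_seq=74 B_ack=1000
After event 3: A_seq=1000 A_ack=58 B_seq=272 B_ack=1000
After event 4: A_seq=1000 A_ack=272 B_seq=272 B_ack=1000

1000 272 272 1000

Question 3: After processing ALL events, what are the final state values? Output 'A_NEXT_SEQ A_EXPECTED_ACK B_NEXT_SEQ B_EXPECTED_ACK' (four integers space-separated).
After event 0: A_seq=1000 A_ack=58 B_seq=58 B_ack=1000
After event 1: A_seq=1000 A_ack=58 B_seq=58 B_ack=1000
After event 2: A_seq=1000 A_ack=58 B_seq=74 B_ack=1000
After event 3: A_seq=1000 A_ack=58 B_seq=272 B_ack=1000
After event 4: A_seq=1000 A_ack=272 B_seq=272 B_ack=1000
After event 5: A_seq=1000 A_ack=272 B_seq=272 B_ack=1000
After event 6: A_seq=1000 A_ack=272 B_seq=272 B_ack=1000
After event 7: A_seq=1000 A_ack=272 B_seq=272 B_ack=1000

Answer: 1000 272 272 1000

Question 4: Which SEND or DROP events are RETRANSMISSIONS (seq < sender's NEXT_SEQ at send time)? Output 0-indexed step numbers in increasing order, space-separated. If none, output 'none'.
Answer: 4 5 6

Derivation:
Step 0: SEND seq=0 -> fresh
Step 2: DROP seq=58 -> fresh
Step 3: SEND seq=74 -> fresh
Step 4: SEND seq=58 -> retransmit
Step 5: SEND seq=58 -> retransmit
Step 6: SEND seq=58 -> retransmit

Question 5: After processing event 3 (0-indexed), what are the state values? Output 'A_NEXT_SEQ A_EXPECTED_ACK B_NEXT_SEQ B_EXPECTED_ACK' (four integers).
After event 0: A_seq=1000 A_ack=58 B_seq=58 B_ack=1000
After event 1: A_seq=1000 A_ack=58 B_seq=58 B_ack=1000
After event 2: A_seq=1000 A_ack=58 B_seq=74 B_ack=1000
After event 3: A_seq=1000 A_ack=58 B_seq=272 B_ack=1000

1000 58 272 1000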